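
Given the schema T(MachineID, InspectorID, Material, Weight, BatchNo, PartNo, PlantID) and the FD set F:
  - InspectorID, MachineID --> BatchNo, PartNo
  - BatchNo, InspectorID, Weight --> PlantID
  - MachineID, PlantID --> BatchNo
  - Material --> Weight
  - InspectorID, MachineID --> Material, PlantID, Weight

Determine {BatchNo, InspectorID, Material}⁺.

Start with {BatchNo, InspectorID, Material}.
Material --> Weight applies; add {Weight} → now {BatchNo, InspectorID, Material, Weight}.
BatchNo, InspectorID, Weight --> PlantID applies; add {PlantID} → now {BatchNo, InspectorID, Material, PlantID, Weight}.
No further FD applies.

{BatchNo, InspectorID, Material, PlantID, Weight}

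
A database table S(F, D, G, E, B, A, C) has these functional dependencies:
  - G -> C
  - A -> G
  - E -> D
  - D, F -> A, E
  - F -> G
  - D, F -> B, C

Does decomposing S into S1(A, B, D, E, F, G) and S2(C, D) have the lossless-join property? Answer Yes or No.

The shared attributes are {D} and {D}⁺ = {D}.
S1 ⊄ {D} and S2 ⊄ {D}, so the split is lossy.

No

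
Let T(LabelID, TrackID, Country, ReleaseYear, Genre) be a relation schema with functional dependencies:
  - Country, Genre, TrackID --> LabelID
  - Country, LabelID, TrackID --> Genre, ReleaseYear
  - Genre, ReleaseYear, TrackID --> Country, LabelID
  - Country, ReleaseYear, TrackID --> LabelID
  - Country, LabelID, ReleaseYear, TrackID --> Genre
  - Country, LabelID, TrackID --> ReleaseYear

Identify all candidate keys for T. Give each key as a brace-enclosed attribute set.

{Country, Genre, TrackID}, {Country, LabelID, TrackID}, {Country, ReleaseYear, TrackID}, {Genre, ReleaseYear, TrackID}

{TrackID} never appears on the right of any FD, so every key must include it.
{Country, Genre, TrackID}⁺ = {Country, Genre, LabelID, ReleaseYear, TrackID} — all of the relation — so {Country, Genre, TrackID} is a candidate key.
{Country, LabelID, TrackID}⁺ = {Country, Genre, LabelID, ReleaseYear, TrackID} — all of the relation — so {Country, LabelID, TrackID} is a candidate key.
{Country, ReleaseYear, TrackID}⁺ = {Country, Genre, LabelID, ReleaseYear, TrackID} — all of the relation — so {Country, ReleaseYear, TrackID} is a candidate key.
{Genre, ReleaseYear, TrackID}⁺ = {Country, Genre, LabelID, ReleaseYear, TrackID} — all of the relation — so {Genre, ReleaseYear, TrackID} is a candidate key.
No proper subset of any of these is a key, and no other minimal superkey exists.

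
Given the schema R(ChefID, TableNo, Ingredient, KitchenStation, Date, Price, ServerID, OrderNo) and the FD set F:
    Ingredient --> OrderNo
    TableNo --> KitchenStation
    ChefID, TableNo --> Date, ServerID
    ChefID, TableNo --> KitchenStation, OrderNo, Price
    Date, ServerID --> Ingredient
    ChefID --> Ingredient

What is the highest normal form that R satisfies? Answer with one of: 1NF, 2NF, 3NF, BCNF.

1NF

Candidate key: {ChefID, TableNo}. Prime attributes: {ChefID, TableNo}.
Ingredient --> OrderNo: {Ingredient}⁺ = {Ingredient, OrderNo}, which is not all of the attributes, so the left side is not a superkey — BCNF is violated.
Ingredient --> OrderNo has non-prime {OrderNo} on the right and a non-superkey on the left, so 3NF fails.
The proper key subset {ChefID} of {ChefID, TableNo} determines non-prime {Ingredient, OrderNo}, so the relation is not even in 2NF.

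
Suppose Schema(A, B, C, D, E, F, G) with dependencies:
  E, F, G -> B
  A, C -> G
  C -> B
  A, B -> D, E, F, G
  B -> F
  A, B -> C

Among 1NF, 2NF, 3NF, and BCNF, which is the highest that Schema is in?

Candidate keys: {A, B}, {A, C}, {A, E, F, G}. Prime attributes: {A, B, C, E, F, G}.
E, F, G -> B: {E, F, G}⁺ = {B, E, F, G}, which is not all of the attributes, so the left side is not a superkey — BCNF is violated.
Since {B} ⊆ prime attributes and every other non-superkey FD also has a prime right side, the schema is in 3NF.

3NF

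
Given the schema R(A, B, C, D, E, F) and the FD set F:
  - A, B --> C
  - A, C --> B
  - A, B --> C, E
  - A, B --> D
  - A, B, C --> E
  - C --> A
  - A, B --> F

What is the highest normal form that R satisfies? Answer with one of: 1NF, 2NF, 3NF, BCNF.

Candidate keys: {A, B}, {C}. Prime attributes: {A, B, C}.
Each dependency's left side is a superkey — BCNF holds.

BCNF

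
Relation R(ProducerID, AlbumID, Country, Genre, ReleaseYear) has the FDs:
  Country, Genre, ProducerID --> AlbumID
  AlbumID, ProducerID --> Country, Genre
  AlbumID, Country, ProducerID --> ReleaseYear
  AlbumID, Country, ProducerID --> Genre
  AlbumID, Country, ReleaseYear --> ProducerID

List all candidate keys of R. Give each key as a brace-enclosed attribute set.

{AlbumID, Country, ReleaseYear}, {AlbumID, ProducerID}, {Country, Genre, ProducerID}

{AlbumID, ProducerID}⁺ = {AlbumID, Country, Genre, ProducerID, ReleaseYear} — all of the relation — so {AlbumID, ProducerID} is a candidate key.
{AlbumID, Country, ReleaseYear}⁺ = {AlbumID, Country, Genre, ProducerID, ReleaseYear} — all of the relation — so {AlbumID, Country, ReleaseYear} is a candidate key.
{Country, Genre, ProducerID}⁺ = {AlbumID, Country, Genre, ProducerID, ReleaseYear} — all of the relation — so {Country, Genre, ProducerID} is a candidate key.
Any other superkey properly contains one of these, so there are no further candidate keys.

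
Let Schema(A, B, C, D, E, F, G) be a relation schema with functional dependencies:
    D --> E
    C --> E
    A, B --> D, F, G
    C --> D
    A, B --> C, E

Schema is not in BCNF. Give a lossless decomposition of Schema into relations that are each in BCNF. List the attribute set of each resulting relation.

Candidate key of the original relation: {A, B}.
{A, B, C, D, E, F, G}: {D} determines {D, E} here but is not a superkey — split on D --> E, giving {D, E} and {A, B, C, D, F, G}.
{D, E} is in BCNF.
{A, B, C, D, F, G}: {C} determines {C, D} here but is not a superkey — split on C --> D, giving {C, D} and {A, B, C, F, G}.
{C, D} is in BCNF.
{A, B, C, F, G} is in BCNF.

{A, B, C, F, G}; {C, D}; {D, E}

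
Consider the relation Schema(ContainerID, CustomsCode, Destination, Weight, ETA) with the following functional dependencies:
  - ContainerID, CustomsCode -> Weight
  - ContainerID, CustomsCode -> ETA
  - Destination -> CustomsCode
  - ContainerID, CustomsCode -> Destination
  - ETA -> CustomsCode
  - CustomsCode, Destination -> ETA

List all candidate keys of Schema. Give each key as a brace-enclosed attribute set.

{ContainerID, CustomsCode}, {ContainerID, Destination}, {ContainerID, ETA}

Attributes never on any right-hand side: {ContainerID} — every candidate key must contain it.
Closure of {ContainerID, CustomsCode} is {ContainerID, CustomsCode, Destination, ETA, Weight}, the whole schema; {ContainerID, CustomsCode} is a candidate key.
Closure of {ContainerID, Destination} is {ContainerID, CustomsCode, Destination, ETA, Weight}, the whole schema; {ContainerID, Destination} is a candidate key.
Closure of {ContainerID, ETA} is {ContainerID, CustomsCode, Destination, ETA, Weight}, the whole schema; {ContainerID, ETA} is a candidate key.
No proper subset of any of these is a key, and no other minimal superkey exists.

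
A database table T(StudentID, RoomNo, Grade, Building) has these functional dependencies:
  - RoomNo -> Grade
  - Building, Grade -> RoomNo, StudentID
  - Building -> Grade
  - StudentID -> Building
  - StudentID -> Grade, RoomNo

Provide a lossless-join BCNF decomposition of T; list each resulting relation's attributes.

{Building, RoomNo, StudentID}; {Grade, RoomNo}

Candidate keys of the original relation: {Building}, {StudentID}.
In {Building, Grade, RoomNo, StudentID}, {RoomNo} is not a superkey ({RoomNo}⁺ restricted to this set is {Grade, RoomNo}), so split on RoomNo -> Grade into {Grade, RoomNo} and {Building, RoomNo, StudentID}.
{Grade, RoomNo} has no BCNF violation.
{Building, RoomNo, StudentID} has no BCNF violation.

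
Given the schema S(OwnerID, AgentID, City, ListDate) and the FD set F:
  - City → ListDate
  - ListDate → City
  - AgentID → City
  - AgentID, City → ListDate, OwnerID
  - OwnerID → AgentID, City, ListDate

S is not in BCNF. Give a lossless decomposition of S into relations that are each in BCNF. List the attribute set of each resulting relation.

{AgentID, City, OwnerID}; {City, ListDate}

Candidate keys of the original relation: {AgentID}, {OwnerID}.
Within {AgentID, City, ListDate, OwnerID}: {City}⁺ ∩ {AgentID, City, ListDate, OwnerID} = {City, ListDate}, not the whole set, so City → ListDate violates BCNF; decompose into {City, ListDate} and {AgentID, City, OwnerID}.
{City, ListDate} has no BCNF violation.
{AgentID, City, OwnerID} has no BCNF violation.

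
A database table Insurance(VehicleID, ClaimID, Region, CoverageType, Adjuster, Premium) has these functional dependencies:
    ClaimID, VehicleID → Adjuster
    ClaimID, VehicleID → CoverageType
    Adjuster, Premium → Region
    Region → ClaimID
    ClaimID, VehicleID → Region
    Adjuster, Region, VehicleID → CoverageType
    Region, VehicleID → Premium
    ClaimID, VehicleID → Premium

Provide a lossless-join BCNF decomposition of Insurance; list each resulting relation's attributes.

{Adjuster, CoverageType, Premium, VehicleID}; {Adjuster, Premium, Region}; {ClaimID, Region}

Candidate keys of the original relation: {Adjuster, Premium, VehicleID}, {ClaimID, VehicleID}, {Region, VehicleID}.
{Adjuster, ClaimID, CoverageType, Premium, Region, VehicleID}: {Adjuster, Premium} determines {Adjuster, ClaimID, Premium, Region} here but is not a superkey — split on Adjuster, Premium → ClaimID, Region, giving {Adjuster, ClaimID, Premium, Region} and {Adjuster, CoverageType, Premium, VehicleID}.
{Adjuster, ClaimID, Premium, Region}: {Region} determines {ClaimID, Region} here but is not a superkey — split on Region → ClaimID, giving {ClaimID, Region} and {Adjuster, Premium, Region}.
{ClaimID, Region} is in BCNF.
{Adjuster, Premium, Region} is in BCNF.
{Adjuster, CoverageType, Premium, VehicleID} is in BCNF.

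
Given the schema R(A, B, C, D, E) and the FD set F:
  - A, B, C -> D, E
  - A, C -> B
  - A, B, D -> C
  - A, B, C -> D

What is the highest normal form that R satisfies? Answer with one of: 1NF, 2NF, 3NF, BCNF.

Candidate keys: {A, B, D}, {A, C}. Prime attributes: {A, B, C, D}.
The left-hand side of every FD is a superkey, so BCNF is satisfied.

BCNF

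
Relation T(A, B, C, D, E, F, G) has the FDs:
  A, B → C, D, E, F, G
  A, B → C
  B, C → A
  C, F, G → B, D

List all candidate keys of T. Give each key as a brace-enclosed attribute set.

{A, B} is a candidate key since {A, B}⁺ = {A, B, C, D, E, F, G} covers every attribute.
{B, C} is a candidate key since {B, C}⁺ = {A, B, C, D, E, F, G} covers every attribute.
{C, F, G} is a candidate key since {C, F, G}⁺ = {A, B, C, D, E, F, G} covers every attribute.
No proper subset of any of these is a key, and no other minimal superkey exists.

{A, B}, {B, C}, {C, F, G}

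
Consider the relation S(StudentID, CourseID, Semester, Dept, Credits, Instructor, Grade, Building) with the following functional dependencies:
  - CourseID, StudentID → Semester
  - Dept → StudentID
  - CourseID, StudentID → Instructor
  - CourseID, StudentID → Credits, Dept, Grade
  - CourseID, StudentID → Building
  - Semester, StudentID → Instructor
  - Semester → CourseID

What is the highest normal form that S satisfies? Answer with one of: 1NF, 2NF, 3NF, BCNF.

3NF

Candidate keys: {CourseID, Dept}, {CourseID, StudentID}, {Dept, Semester}, {Semester, StudentID}. Prime attributes: {CourseID, Dept, Semester, StudentID}.
Dept → StudentID breaks BCNF: {Dept}⁺ = {Dept, StudentID}, so {Dept} is not a superkey.
Since {StudentID} ⊆ prime attributes and every other non-superkey FD also has a prime right side, the schema is in 3NF.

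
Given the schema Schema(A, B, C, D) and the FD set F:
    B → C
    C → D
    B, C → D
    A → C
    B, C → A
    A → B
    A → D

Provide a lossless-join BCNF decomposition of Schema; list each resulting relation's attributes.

Candidate keys of the original relation: {A}, {B}.
Within {A, B, C, D}: {C}⁺ ∩ {A, B, C, D} = {C, D}, not the whole set, so C → D violates BCNF; decompose into {C, D} and {A, B, C}.
{C, D} has no BCNF violation.
{A, B, C} has no BCNF violation.

{A, B, C}; {C, D}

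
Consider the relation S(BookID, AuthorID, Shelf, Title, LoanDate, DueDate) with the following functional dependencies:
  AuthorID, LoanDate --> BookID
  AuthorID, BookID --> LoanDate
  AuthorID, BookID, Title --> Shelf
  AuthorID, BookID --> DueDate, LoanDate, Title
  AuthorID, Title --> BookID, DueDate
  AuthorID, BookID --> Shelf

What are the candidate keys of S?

Attributes never on any right-hand side: {AuthorID} — every candidate key must contain it.
Closure of {AuthorID, BookID} is {AuthorID, BookID, DueDate, LoanDate, Shelf, Title}, the whole schema; {AuthorID, BookID} is a candidate key.
Closure of {AuthorID, LoanDate} is {AuthorID, BookID, DueDate, LoanDate, Shelf, Title}, the whole schema; {AuthorID, LoanDate} is a candidate key.
Closure of {AuthorID, Title} is {AuthorID, BookID, DueDate, LoanDate, Shelf, Title}, the whole schema; {AuthorID, Title} is a candidate key.
Any other superkey properly contains one of these, so there are no further candidate keys.

{AuthorID, BookID}, {AuthorID, LoanDate}, {AuthorID, Title}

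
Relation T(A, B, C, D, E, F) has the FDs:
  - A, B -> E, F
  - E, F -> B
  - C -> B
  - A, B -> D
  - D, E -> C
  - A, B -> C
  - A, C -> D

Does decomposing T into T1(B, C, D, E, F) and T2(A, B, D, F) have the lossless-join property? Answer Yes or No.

No

The shared attributes are {B, D, F} and {B, D, F}⁺ = {B, D, F}.
Neither T1 nor T2 is contained in that closure, so the decomposition is lossy.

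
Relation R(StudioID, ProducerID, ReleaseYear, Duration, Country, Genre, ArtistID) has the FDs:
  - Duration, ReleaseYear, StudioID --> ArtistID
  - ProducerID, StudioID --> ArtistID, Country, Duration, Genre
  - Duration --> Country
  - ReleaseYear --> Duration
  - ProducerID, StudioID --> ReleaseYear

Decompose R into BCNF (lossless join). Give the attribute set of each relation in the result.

{ArtistID, ReleaseYear, StudioID}; {Country, Duration}; {Duration, ReleaseYear}; {Genre, ProducerID, ReleaseYear, StudioID}

Candidate key of the original relation: {ProducerID, StudioID}.
Within {ArtistID, Country, Duration, Genre, ProducerID, ReleaseYear, StudioID}: {Duration, ReleaseYear, StudioID}⁺ ∩ {ArtistID, Country, Duration, Genre, ProducerID, ReleaseYear, StudioID} = {ArtistID, Country, Duration, ReleaseYear, StudioID}, not the whole set, so Duration, ReleaseYear, StudioID --> ArtistID, Country violates BCNF; decompose into {ArtistID, Country, Duration, ReleaseYear, StudioID} and {Duration, Genre, ProducerID, ReleaseYear, StudioID}.
Within {ArtistID, Country, Duration, ReleaseYear, StudioID}: {Duration}⁺ ∩ {ArtistID, Country, Duration, ReleaseYear, StudioID} = {Country, Duration}, not the whole set, so Duration --> Country violates BCNF; decompose into {Country, Duration} and {ArtistID, Duration, ReleaseYear, StudioID}.
{Country, Duration} has no BCNF violation.
Within {ArtistID, Duration, ReleaseYear, StudioID}: {ReleaseYear}⁺ ∩ {ArtistID, Duration, ReleaseYear, StudioID} = {Duration, ReleaseYear}, not the whole set, so ReleaseYear --> Duration violates BCNF; decompose into {Duration, ReleaseYear} and {ArtistID, ReleaseYear, StudioID}.
{Duration, ReleaseYear} has no BCNF violation.
{ArtistID, ReleaseYear, StudioID} has no BCNF violation.
Within {Duration, Genre, ProducerID, ReleaseYear, StudioID}: {ReleaseYear}⁺ ∩ {Duration, Genre, ProducerID, ReleaseYear, StudioID} = {Duration, ReleaseYear}, not the whole set, so ReleaseYear --> Duration violates BCNF; decompose into {Duration, ReleaseYear} and {Genre, ProducerID, ReleaseYear, StudioID}.
{Duration, ReleaseYear} has no BCNF violation.
{Genre, ProducerID, ReleaseYear, StudioID} has no BCNF violation.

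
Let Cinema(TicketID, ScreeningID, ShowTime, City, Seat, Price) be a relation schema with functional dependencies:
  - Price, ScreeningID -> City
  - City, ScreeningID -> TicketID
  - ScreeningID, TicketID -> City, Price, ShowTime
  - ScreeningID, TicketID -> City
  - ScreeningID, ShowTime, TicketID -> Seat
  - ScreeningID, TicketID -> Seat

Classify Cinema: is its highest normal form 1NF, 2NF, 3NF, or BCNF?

BCNF

Candidate keys: {City, ScreeningID}, {Price, ScreeningID}, {ScreeningID, TicketID}. Prime attributes: {City, Price, ScreeningID, TicketID}.
The left-hand side of every FD is a superkey, so BCNF is satisfied.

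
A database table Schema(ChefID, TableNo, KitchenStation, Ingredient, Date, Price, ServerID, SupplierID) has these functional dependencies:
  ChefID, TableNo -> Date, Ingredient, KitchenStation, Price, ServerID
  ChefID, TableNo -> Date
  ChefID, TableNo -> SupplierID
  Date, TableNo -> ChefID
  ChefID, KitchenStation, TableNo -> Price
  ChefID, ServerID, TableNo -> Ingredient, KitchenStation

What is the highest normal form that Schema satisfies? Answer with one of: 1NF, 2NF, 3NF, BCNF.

BCNF

Candidate keys: {ChefID, TableNo}, {Date, TableNo}. Prime attributes: {ChefID, Date, TableNo}.
The left-hand side of every FD is a superkey, so BCNF is satisfied.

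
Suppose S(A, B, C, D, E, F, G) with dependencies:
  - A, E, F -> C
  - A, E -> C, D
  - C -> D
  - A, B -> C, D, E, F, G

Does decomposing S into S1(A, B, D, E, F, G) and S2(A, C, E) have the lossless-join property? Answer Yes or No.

Yes

S1 ∩ S2 = {A, E}; its closure under F is {A, C, D, E}.
Since S2 ⊆ {A, C, D, E}, the intersection is a superkey of S2; the decomposition is lossless.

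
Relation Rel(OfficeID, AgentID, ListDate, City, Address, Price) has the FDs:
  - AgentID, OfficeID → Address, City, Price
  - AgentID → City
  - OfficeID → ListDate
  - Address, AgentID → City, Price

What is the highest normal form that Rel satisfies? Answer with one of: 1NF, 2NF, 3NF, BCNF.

Candidate key: {AgentID, OfficeID}. Prime attributes: {AgentID, OfficeID}.
AgentID → City: {AgentID}⁺ = {AgentID, City}, which is not all of the attributes, so the left side is not a superkey — BCNF is violated.
AgentID → City has non-prime {City} on the right and a non-superkey on the left, so 3NF fails.
The proper key subset {AgentID} of {AgentID, OfficeID} determines non-prime {City}, so the relation is not even in 2NF.

1NF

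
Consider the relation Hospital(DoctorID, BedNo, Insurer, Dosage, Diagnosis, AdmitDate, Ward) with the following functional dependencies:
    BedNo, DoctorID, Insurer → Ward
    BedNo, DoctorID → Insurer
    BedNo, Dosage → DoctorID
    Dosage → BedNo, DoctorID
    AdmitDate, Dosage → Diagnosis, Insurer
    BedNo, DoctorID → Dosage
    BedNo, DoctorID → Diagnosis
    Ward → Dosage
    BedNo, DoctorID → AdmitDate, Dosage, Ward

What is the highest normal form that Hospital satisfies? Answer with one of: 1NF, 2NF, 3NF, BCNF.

Candidate keys: {BedNo, DoctorID}, {Dosage}, {Ward}. Prime attributes: {BedNo, DoctorID, Dosage, Ward}.
Each dependency's left side is a superkey — BCNF holds.

BCNF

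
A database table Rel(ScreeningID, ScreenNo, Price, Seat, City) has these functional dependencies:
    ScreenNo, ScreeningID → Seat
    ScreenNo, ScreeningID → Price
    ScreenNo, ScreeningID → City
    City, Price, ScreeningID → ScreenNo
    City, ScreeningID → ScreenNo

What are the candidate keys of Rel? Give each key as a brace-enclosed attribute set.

{City, ScreeningID}, {ScreenNo, ScreeningID}

No FD produces {ScreeningID}, so it must be in every candidate key.
{City, ScreeningID}⁺ = {City, Price, ScreenNo, ScreeningID, Seat}, which is every attribute, so {City, ScreeningID} is a candidate key.
{ScreenNo, ScreeningID}⁺ = {City, Price, ScreenNo, ScreeningID, Seat}, which is every attribute, so {ScreenNo, ScreeningID} is a candidate key.
Any other superkey properly contains one of these, so there are no further candidate keys.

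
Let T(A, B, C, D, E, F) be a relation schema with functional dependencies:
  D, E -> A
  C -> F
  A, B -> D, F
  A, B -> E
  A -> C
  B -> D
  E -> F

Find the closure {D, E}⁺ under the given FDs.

Start with {D, E}.
D, E -> A applies; add {A} → now {A, D, E}.
A -> C applies; add {C} → now {A, C, D, E}.
E -> F applies; add {F} → now {A, C, D, E, F}.
No further FD applies.

{A, C, D, E, F}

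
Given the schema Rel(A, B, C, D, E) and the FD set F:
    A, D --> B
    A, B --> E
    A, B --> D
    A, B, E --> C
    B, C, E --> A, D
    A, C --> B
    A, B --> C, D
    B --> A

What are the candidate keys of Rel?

{A, C}, {A, D}, {B}

{B} is a candidate key since {B}⁺ = {A, B, C, D, E} covers every attribute.
{A, C} is a candidate key since {A, C}⁺ = {A, B, C, D, E} covers every attribute.
{A, D} is a candidate key since {A, D}⁺ = {A, B, C, D, E} covers every attribute.
No proper subset of any of these is a key, and no other minimal superkey exists.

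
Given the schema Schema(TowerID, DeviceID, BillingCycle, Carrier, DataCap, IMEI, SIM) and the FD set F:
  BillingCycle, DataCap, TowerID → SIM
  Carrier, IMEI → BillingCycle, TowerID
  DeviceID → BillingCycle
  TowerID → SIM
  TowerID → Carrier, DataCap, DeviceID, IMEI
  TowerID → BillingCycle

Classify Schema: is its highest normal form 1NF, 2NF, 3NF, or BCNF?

2NF

Candidate keys: {Carrier, IMEI}, {TowerID}. Prime attributes: {Carrier, IMEI, TowerID}.
DeviceID → BillingCycle breaks BCNF: {DeviceID}⁺ = {BillingCycle, DeviceID}, so {DeviceID} is not a superkey.
Because {BillingCycle} is non-prime and the left side of DeviceID → BillingCycle is not a superkey, the relation is not in 3NF.
No proper subset of a key has a non-prime attribute in its closure, so there is no partial dependency; 2NF holds.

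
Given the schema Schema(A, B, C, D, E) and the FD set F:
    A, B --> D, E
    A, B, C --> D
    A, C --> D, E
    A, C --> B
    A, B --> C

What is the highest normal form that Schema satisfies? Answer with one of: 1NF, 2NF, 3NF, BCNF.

BCNF

Candidate keys: {A, B}, {A, C}. Prime attributes: {A, B, C}.
Every FD has a superkey on the left, so the relation is in BCNF.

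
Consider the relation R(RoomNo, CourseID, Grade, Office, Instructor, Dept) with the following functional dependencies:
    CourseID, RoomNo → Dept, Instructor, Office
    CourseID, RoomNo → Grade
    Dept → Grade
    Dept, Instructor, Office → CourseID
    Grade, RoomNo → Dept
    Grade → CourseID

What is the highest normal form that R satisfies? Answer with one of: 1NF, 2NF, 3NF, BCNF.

3NF

Candidate keys: {CourseID, RoomNo}, {Dept, RoomNo}, {Grade, RoomNo}. Prime attributes: {CourseID, Dept, Grade, RoomNo}.
For Dept → Grade we have {Dept}⁺ = {CourseID, Dept, Grade}; {Dept} is not a superkey, so BCNF fails.
Since {Grade} ⊆ prime attributes and every other non-superkey FD also has a prime right side, the schema is in 3NF.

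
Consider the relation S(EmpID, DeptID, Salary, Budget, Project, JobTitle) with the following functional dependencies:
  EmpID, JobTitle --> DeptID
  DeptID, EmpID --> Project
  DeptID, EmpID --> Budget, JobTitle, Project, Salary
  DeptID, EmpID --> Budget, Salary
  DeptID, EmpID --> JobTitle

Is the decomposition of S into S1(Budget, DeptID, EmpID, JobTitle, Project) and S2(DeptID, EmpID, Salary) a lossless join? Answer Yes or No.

S1 ∩ S2 = {DeptID, EmpID}; its closure under F is {Budget, DeptID, EmpID, JobTitle, Project, Salary}.
This includes all of S1, so the common attributes are a superkey of S1 — the join is lossless.

Yes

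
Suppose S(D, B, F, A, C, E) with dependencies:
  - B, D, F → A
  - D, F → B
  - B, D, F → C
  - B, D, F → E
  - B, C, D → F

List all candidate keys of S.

No FD produces {D}, so it must be in every candidate key.
{D, F} is a candidate key since {D, F}⁺ = {A, B, C, D, E, F} covers every attribute.
{B, C, D} is a candidate key since {B, C, D}⁺ = {A, B, C, D, E, F} covers every attribute.
Any other superkey properly contains one of these, so there are no further candidate keys.

{B, C, D}, {D, F}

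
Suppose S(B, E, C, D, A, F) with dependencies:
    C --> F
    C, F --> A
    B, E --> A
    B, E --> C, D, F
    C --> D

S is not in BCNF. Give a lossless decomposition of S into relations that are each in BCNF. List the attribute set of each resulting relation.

{A, C, D, F}; {B, C, E}

Candidate key of the original relation: {B, E}.
In {A, B, C, D, E, F}, {C} is not a superkey ({C}⁺ restricted to this set is {A, C, D, F}), so split on C --> A, D, F into {A, C, D, F} and {B, C, E}.
{A, C, D, F} is in BCNF.
{B, C, E} is in BCNF.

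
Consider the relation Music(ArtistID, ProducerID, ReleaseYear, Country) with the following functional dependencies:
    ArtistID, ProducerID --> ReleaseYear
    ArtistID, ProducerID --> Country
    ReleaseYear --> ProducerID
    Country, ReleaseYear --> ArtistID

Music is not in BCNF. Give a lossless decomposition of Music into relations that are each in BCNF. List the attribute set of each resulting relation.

{ArtistID, Country, ReleaseYear}; {ProducerID, ReleaseYear}

Candidate keys of the original relation: {ArtistID, ProducerID}, {ArtistID, ReleaseYear}, {Country, ReleaseYear}.
In {ArtistID, Country, ProducerID, ReleaseYear}, {ReleaseYear} is not a superkey ({ReleaseYear}⁺ restricted to this set is {ProducerID, ReleaseYear}), so split on ReleaseYear --> ProducerID into {ProducerID, ReleaseYear} and {ArtistID, Country, ReleaseYear}.
{ProducerID, ReleaseYear} has no BCNF violation.
{ArtistID, Country, ReleaseYear} has no BCNF violation.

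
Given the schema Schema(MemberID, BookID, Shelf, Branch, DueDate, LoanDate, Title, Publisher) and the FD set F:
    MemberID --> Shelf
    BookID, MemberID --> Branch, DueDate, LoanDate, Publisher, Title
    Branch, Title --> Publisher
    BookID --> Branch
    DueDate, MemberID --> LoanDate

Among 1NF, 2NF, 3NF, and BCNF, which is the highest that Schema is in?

Candidate key: {BookID, MemberID}. Prime attributes: {BookID, MemberID}.
For MemberID --> Shelf we have {MemberID}⁺ = {MemberID, Shelf}; {MemberID} is not a superkey, so BCNF fails.
MemberID --> Shelf determines the non-prime attribute {Shelf} from a non-superkey — 3NF is violated.
The proper key subset {BookID} of {BookID, MemberID} determines non-prime {Branch}, so the relation is not even in 2NF.

1NF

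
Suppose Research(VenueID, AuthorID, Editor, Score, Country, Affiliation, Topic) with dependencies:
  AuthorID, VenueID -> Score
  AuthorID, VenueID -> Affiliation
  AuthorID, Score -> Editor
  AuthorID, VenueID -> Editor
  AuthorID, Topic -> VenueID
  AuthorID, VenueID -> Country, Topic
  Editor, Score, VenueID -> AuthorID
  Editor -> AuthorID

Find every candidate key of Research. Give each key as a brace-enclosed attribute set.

{AuthorID, Topic}, {AuthorID, VenueID}, {Editor, Topic}, {Editor, VenueID}

Closure of {AuthorID, Topic} is {Affiliation, AuthorID, Country, Editor, Score, Topic, VenueID}, the whole schema; {AuthorID, Topic} is a candidate key.
Closure of {AuthorID, VenueID} is {Affiliation, AuthorID, Country, Editor, Score, Topic, VenueID}, the whole schema; {AuthorID, VenueID} is a candidate key.
Closure of {Editor, Topic} is {Affiliation, AuthorID, Country, Editor, Score, Topic, VenueID}, the whole schema; {Editor, Topic} is a candidate key.
Closure of {Editor, VenueID} is {Affiliation, AuthorID, Country, Editor, Score, Topic, VenueID}, the whole schema; {Editor, VenueID} is a candidate key.
No proper subset of any of these is a key, and no other minimal superkey exists.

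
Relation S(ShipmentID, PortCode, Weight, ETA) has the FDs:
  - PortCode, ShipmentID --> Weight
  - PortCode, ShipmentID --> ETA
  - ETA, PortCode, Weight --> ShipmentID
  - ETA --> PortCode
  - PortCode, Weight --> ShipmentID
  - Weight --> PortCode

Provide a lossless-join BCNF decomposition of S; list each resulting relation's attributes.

{ETA, PortCode}; {ETA, ShipmentID, Weight}

Candidate keys of the original relation: {ETA, ShipmentID}, {PortCode, ShipmentID}, {Weight}.
Within {ETA, PortCode, ShipmentID, Weight}: {ETA}⁺ ∩ {ETA, PortCode, ShipmentID, Weight} = {ETA, PortCode}, not the whole set, so ETA --> PortCode violates BCNF; decompose into {ETA, PortCode} and {ETA, ShipmentID, Weight}.
{ETA, PortCode} is in BCNF.
{ETA, ShipmentID, Weight} is in BCNF.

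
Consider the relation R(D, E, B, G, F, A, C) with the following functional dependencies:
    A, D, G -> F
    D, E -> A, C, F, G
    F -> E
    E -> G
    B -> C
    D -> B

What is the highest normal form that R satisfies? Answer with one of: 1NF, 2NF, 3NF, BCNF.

Candidate keys: {A, D, G}, {D, E}, {D, F}. Prime attributes: {A, D, E, F, G}.
For F -> E we have {F}⁺ = {E, F, G}; {F} is not a superkey, so BCNF fails.
Because {C} is non-prime and the left side of B -> C is not a superkey, the relation is not in 3NF.
{D} is a proper subset of the key {D, E}, and {D}⁺ contains the non-prime attributes {B, C} — a partial dependency, so 2NF is violated.

1NF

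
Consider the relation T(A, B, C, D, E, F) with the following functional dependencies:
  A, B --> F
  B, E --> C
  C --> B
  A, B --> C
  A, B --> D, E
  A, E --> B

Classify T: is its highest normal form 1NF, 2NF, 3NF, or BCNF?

3NF

Candidate keys: {A, B}, {A, C}, {A, E}. Prime attributes: {A, B, C, E}.
B, E --> C: {B, E}⁺ = {B, C, E}, which is not all of the attributes, so the left side is not a superkey — BCNF is violated.
Its right-hand attributes {C} are all prime, as are those of every other non-superkey FD — the relation is in 3NF.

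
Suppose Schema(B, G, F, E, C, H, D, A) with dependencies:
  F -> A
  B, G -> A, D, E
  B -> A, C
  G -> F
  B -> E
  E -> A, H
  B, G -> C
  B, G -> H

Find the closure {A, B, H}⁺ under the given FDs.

{A, B, C, E, H}

Start with {A, B, H}.
B -> A, C applies; add {C} → now {A, B, C, H}.
B -> E applies; add {E} → now {A, B, C, E, H}.
No further FD applies.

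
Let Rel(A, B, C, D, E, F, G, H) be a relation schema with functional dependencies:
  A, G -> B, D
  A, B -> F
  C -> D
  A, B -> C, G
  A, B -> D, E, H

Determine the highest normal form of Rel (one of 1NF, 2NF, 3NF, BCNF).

2NF

Candidate keys: {A, B}, {A, G}. Prime attributes: {A, B, G}.
For C -> D we have {C}⁺ = {C, D}; {C} is not a superkey, so BCNF fails.
C -> D determines the non-prime attribute {D} from a non-superkey — 3NF is violated.
No proper subset of a key has a non-prime attribute in its closure, so there is no partial dependency; 2NF holds.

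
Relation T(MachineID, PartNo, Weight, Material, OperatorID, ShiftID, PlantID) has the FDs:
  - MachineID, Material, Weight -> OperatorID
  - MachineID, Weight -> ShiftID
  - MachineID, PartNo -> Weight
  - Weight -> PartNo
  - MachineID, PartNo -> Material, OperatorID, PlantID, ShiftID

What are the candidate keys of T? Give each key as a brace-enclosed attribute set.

No FD produces {MachineID}, so it must be in every candidate key.
{MachineID, PartNo}⁺ = {MachineID, Material, OperatorID, PartNo, PlantID, ShiftID, Weight} — all of the relation — so {MachineID, PartNo} is a candidate key.
{MachineID, Weight}⁺ = {MachineID, Material, OperatorID, PartNo, PlantID, ShiftID, Weight} — all of the relation — so {MachineID, Weight} is a candidate key.
These are minimal and exhaustive — every other superkey contains one of them.

{MachineID, PartNo}, {MachineID, Weight}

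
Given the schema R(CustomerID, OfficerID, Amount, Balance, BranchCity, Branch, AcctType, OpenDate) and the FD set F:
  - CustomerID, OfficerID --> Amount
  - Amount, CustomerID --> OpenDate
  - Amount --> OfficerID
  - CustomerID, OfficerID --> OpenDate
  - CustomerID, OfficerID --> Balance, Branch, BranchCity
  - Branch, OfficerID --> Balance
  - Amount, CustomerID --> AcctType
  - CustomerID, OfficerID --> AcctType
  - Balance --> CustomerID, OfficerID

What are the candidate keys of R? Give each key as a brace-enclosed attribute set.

{Amount, Branch}, {Amount, CustomerID}, {Balance}, {Branch, OfficerID}, {CustomerID, OfficerID}

{Balance} is a candidate key since {Balance}⁺ = {AcctType, Amount, Balance, Branch, BranchCity, CustomerID, OfficerID, OpenDate} covers every attribute.
{Amount, Branch} is a candidate key since {Amount, Branch}⁺ = {AcctType, Amount, Balance, Branch, BranchCity, CustomerID, OfficerID, OpenDate} covers every attribute.
{Amount, CustomerID} is a candidate key since {Amount, CustomerID}⁺ = {AcctType, Amount, Balance, Branch, BranchCity, CustomerID, OfficerID, OpenDate} covers every attribute.
{Branch, OfficerID} is a candidate key since {Branch, OfficerID}⁺ = {AcctType, Amount, Balance, Branch, BranchCity, CustomerID, OfficerID, OpenDate} covers every attribute.
{CustomerID, OfficerID} is a candidate key since {CustomerID, OfficerID}⁺ = {AcctType, Amount, Balance, Branch, BranchCity, CustomerID, OfficerID, OpenDate} covers every attribute.
These are minimal and exhaustive — every other superkey contains one of them.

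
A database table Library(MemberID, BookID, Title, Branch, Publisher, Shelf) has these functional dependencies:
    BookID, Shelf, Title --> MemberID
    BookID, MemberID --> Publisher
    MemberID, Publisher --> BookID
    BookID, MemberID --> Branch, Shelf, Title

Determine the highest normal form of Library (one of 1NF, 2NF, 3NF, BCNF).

Candidate keys: {BookID, MemberID}, {BookID, Shelf, Title}, {MemberID, Publisher}. Prime attributes: {BookID, MemberID, Publisher, Shelf, Title}.
Every FD has a superkey on the left, so the relation is in BCNF.

BCNF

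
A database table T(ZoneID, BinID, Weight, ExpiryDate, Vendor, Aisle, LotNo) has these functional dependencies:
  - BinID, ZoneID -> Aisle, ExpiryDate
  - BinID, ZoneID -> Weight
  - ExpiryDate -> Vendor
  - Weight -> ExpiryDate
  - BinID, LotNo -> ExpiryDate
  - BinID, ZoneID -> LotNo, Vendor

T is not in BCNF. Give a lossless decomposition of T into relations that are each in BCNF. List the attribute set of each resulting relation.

Candidate key of the original relation: {BinID, ZoneID}.
In {Aisle, BinID, ExpiryDate, LotNo, Vendor, Weight, ZoneID}, {ExpiryDate} is not a superkey ({ExpiryDate}⁺ restricted to this set is {ExpiryDate, Vendor}), so split on ExpiryDate -> Vendor into {ExpiryDate, Vendor} and {Aisle, BinID, ExpiryDate, LotNo, Weight, ZoneID}.
{ExpiryDate, Vendor} is in BCNF.
In {Aisle, BinID, ExpiryDate, LotNo, Weight, ZoneID}, {Weight} is not a superkey ({Weight}⁺ restricted to this set is {ExpiryDate, Weight}), so split on Weight -> ExpiryDate into {ExpiryDate, Weight} and {Aisle, BinID, LotNo, Weight, ZoneID}.
{ExpiryDate, Weight} is in BCNF.
{Aisle, BinID, LotNo, Weight, ZoneID} is in BCNF.

{Aisle, BinID, LotNo, Weight, ZoneID}; {ExpiryDate, Vendor}; {ExpiryDate, Weight}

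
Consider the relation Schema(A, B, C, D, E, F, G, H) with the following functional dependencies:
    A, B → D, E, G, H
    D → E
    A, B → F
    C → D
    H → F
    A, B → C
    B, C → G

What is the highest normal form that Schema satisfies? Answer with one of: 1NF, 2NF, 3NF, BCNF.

2NF

Candidate key: {A, B}. Prime attributes: {A, B}.
D → E: {D}⁺ = {D, E}, which is not all of the attributes, so the left side is not a superkey — BCNF is violated.
D → E has non-prime {E} on the right and a non-superkey on the left, so 3NF fails.
No proper subset of a key has a non-prime attribute in its closure, so there is no partial dependency; 2NF holds.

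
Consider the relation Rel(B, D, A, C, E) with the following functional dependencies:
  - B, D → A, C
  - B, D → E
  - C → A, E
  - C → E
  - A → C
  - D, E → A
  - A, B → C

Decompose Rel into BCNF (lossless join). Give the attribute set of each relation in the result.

Candidate key of the original relation: {B, D}.
In {A, B, C, D, E}, {C} is not a superkey ({C}⁺ restricted to this set is {A, C, E}), so split on C → A, E into {A, C, E} and {B, C, D}.
{A, C, E} has no BCNF violation.
{B, C, D} has no BCNF violation.

{A, C, E}; {B, C, D}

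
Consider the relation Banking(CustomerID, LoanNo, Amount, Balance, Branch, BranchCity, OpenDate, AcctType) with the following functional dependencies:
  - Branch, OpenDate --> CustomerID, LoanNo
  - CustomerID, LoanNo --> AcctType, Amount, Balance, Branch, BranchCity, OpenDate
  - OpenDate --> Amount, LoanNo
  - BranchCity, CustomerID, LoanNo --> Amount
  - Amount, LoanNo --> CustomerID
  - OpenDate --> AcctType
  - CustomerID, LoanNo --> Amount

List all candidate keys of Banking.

{OpenDate}⁺ = {AcctType, Amount, Balance, Branch, BranchCity, CustomerID, LoanNo, OpenDate}, which is every attribute, so {OpenDate} is a candidate key.
{Amount, LoanNo}⁺ = {AcctType, Amount, Balance, Branch, BranchCity, CustomerID, LoanNo, OpenDate}, which is every attribute, so {Amount, LoanNo} is a candidate key.
{CustomerID, LoanNo}⁺ = {AcctType, Amount, Balance, Branch, BranchCity, CustomerID, LoanNo, OpenDate}, which is every attribute, so {CustomerID, LoanNo} is a candidate key.
No proper subset of any of these is a key, and no other minimal superkey exists.

{Amount, LoanNo}, {CustomerID, LoanNo}, {OpenDate}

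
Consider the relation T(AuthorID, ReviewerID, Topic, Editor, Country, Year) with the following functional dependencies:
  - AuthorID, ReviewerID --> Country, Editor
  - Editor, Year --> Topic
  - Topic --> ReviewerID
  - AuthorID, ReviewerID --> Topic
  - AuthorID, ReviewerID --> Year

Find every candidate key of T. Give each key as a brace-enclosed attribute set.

Attributes never on any right-hand side: {AuthorID} — every candidate key must contain it.
{AuthorID, ReviewerID}⁺ = {AuthorID, Country, Editor, ReviewerID, Topic, Year} — all of the relation — so {AuthorID, ReviewerID} is a candidate key.
{AuthorID, Topic}⁺ = {AuthorID, Country, Editor, ReviewerID, Topic, Year} — all of the relation — so {AuthorID, Topic} is a candidate key.
{AuthorID, Editor, Year}⁺ = {AuthorID, Country, Editor, ReviewerID, Topic, Year} — all of the relation — so {AuthorID, Editor, Year} is a candidate key.
Any other superkey properly contains one of these, so there are no further candidate keys.

{AuthorID, Editor, Year}, {AuthorID, ReviewerID}, {AuthorID, Topic}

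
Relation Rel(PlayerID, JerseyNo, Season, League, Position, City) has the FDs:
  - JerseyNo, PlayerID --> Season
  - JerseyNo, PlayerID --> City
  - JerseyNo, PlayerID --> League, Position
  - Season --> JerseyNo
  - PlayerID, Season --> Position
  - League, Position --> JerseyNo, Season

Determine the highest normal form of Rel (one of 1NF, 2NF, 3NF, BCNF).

Candidate keys: {JerseyNo, PlayerID}, {League, PlayerID, Position}, {PlayerID, Season}. Prime attributes: {JerseyNo, League, PlayerID, Position, Season}.
Season --> JerseyNo: {Season}⁺ = {JerseyNo, Season}, which is not all of the attributes, so the left side is not a superkey — BCNF is violated.
Its right-hand attributes {JerseyNo} are all prime, as are those of every other non-superkey FD — the relation is in 3NF.

3NF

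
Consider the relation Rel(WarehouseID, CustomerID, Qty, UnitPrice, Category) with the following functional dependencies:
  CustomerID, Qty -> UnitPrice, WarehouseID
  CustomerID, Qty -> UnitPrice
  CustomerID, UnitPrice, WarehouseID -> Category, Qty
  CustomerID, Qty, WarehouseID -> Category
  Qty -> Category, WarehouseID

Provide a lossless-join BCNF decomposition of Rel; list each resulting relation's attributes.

Candidate keys of the original relation: {CustomerID, Qty}, {CustomerID, UnitPrice, WarehouseID}.
In {Category, CustomerID, Qty, UnitPrice, WarehouseID}, {Qty} is not a superkey ({Qty}⁺ restricted to this set is {Category, Qty, WarehouseID}), so split on Qty -> Category, WarehouseID into {Category, Qty, WarehouseID} and {CustomerID, Qty, UnitPrice}.
{Category, Qty, WarehouseID} is in BCNF.
{CustomerID, Qty, UnitPrice} is in BCNF.

{Category, Qty, WarehouseID}; {CustomerID, Qty, UnitPrice}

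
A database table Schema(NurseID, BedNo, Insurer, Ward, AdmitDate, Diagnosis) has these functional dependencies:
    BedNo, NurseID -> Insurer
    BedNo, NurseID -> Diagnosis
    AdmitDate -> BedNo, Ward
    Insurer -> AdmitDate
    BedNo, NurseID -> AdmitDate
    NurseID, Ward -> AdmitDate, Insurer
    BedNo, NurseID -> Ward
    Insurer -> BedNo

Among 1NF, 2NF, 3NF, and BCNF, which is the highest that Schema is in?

Candidate keys: {AdmitDate, NurseID}, {BedNo, NurseID}, {Insurer, NurseID}, {NurseID, Ward}. Prime attributes: {AdmitDate, BedNo, Insurer, NurseID, Ward}.
AdmitDate -> BedNo, Ward breaks BCNF: {AdmitDate}⁺ = {AdmitDate, BedNo, Ward}, so {AdmitDate} is not a superkey.
Its right-hand attributes {BedNo, Ward} are all prime, as are those of every other non-superkey FD — the relation is in 3NF.

3NF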